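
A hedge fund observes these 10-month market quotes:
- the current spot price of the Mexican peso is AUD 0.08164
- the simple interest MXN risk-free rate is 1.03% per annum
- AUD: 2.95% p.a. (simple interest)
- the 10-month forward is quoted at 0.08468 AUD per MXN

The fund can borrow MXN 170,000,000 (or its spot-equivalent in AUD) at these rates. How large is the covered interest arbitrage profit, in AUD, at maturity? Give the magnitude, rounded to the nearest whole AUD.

T = 10/12 years.
Keep in MXN, deliver into the forward: 170,000,000·1.0085833333·0.08468 = AUD 14,519,162.23.
Swap to AUD now, deposit: 170,000,000·0.08164·1.0245833333 = AUD 14,219,987.17.
The quoted forward overvalues MXN, so borrow AUD, buy MXN at spot, deposit the MXN at 1.03%, and sell the proceeds forward at 0.08468.
The gap between the two covered legs is AUD 299,175.

AUD 299,175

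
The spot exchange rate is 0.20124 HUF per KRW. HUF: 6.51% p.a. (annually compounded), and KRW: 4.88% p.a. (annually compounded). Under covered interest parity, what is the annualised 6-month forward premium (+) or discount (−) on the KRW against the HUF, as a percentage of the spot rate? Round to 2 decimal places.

+1.55%

T = 6/12 years.
No-arbitrage forward: 0.20124 × 1.0320368 / 1.0241094 = 0.20279775 HUF/KRW.
(F − S)/S ÷ T = (0.20279775 − 0.20124)/0.20124/(6/12) = 0.015482 → 1.55%.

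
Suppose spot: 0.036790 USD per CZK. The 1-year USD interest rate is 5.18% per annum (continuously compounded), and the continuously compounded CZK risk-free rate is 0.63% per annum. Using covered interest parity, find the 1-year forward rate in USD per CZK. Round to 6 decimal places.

0.038503

T = 1 year.
USD growth factor: e^(0.0518×1) = 1.0531651.
CZK growth factor: e^(0.0063×1) = 1.0063199.
Forward (USD per CZK) = 0.03679 × 1.0531651 / 1.0063199 = 0.03850261.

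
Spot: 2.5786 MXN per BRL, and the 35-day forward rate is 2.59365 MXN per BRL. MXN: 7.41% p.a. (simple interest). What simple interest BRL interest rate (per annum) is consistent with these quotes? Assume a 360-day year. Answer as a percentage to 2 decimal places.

1.40%

T = 35/360 years.
By CIP, F/S equals the MXN-to-BRL growth ratio: 2.59365/2.5786 = 1.0058365.
MXN growth factor: 1 + 0.0741×35/360 = 1.0072042.
That pins the BRL growth at 1.0013598.
r = (1.0013598 − 1)/(35/360) = 0.013987 → 1.40%.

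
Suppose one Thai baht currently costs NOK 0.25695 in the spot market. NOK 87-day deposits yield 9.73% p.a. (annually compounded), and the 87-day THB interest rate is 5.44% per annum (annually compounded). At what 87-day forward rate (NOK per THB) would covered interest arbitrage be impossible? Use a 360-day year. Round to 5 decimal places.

0.25944

T = 87/360 years.
NOK growth factor: (1 + 0.0973)^(87/360) = 1.022693.
Growth of 1 THB over T: (1 + 0.0544)^(87/360) = 1.0128838.
Forward (NOK per THB) = 0.25695 × 1.022693 / 1.0128838 = 0.2594384.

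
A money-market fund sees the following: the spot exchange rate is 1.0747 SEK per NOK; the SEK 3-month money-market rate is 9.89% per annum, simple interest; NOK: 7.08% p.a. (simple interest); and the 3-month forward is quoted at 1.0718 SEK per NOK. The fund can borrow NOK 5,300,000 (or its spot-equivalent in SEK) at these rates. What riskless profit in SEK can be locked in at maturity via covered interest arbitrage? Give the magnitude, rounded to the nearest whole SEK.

T = 3/12 years.
Invest the NOK and cover forward: 5,300,000 × 1.017700 × 1.0718 = SEK 5,781,085.56.
Convert at spot and invest in SEK: 5,300,000 × 1.0747 × 1.024725 = SEK 5,836,741.37.
The quoted forward undervalues NOK, so borrow NOK, convert to SEK at spot, deposit the SEK at 9.89%, and buy NOK forward at 1.0718 to cover the loan.
The gap between the two covered legs is SEK 55,656.

SEK 55,656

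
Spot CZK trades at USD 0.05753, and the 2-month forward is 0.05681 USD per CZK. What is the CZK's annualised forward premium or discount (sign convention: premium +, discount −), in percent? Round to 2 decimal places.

T = 2/12 years.
CZK trades forward at -1.25152% vs spot over the period.
Annualise by dividing by T: -0.0125152 / (2/12) = -0.075091 → -7.51%.

-7.51%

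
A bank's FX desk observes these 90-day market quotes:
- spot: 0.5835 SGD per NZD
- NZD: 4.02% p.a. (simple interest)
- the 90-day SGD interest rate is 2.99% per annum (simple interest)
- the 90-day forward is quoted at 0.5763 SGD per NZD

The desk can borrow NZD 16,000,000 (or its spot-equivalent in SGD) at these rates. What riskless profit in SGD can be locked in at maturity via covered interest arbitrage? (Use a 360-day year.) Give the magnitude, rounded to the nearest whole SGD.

SGD 92,318

T = 90/360 years.
Invest the NZD and cover forward: 16,000,000 × 1.010050 × 0.5763 = SGD 9,313,469.04.
Convert at spot and invest in SGD: 16,000,000 × 0.5835 × 1.007475 = SGD 9,405,786.60.
The quoted forward undervalues NZD, so borrow NZD, convert to SGD at spot, deposit the SGD at 2.99%, and buy NZD forward at 0.5763 to cover the loan.
Arbitrage profit = |9,313,469.04 − 9,405,786.60| = SGD 92,318.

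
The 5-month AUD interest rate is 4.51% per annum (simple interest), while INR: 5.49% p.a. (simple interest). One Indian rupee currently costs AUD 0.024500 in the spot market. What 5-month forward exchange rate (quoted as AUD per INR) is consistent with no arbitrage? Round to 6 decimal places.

0.024402

T = 5/12 years.
Growth of 1 AUD over T: 1 + 0.0451×5/12 = 1.0187917.
INR growth factor: 1 + 0.0549×5/12 = 1.022875.
Forward (AUD per INR) = 0.0245 × 1.0187917 / 1.022875 = 0.02440220.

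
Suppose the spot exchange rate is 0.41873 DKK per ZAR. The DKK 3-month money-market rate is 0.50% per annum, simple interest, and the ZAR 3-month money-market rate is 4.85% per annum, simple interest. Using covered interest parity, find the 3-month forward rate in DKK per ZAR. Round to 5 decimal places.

T = 3/12 years.
DKK growth factor: 1 + 0.0050×3/12 = 1.001250.
ZAR accumulates by 1 + 0.0485×3/12 = 1.012125.
CIP: F = S · (grow DKK)/(grow ZAR) = 0.41873 × 1.001250/1.012125 = 0.4142309 DKK per ZAR.

0.41423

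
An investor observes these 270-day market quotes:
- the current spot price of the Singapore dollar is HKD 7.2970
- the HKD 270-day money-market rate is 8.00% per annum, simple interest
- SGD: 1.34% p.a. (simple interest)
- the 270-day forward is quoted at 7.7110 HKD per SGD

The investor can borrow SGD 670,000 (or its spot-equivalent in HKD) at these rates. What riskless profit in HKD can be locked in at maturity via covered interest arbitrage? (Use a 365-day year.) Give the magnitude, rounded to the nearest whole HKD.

T = 270/365 years.
Keep in SGD, deliver into the forward: 670,000·1.009912329·7.7110 = HKD 5,217,580.76.
Swap to HKD now, deposit: 670,000·7.2970·1.059178082 = HKD 5,178,311.05.
The quoted forward overvalues SGD, so borrow HKD, buy SGD at spot, deposit the SGD at 1.34%, and sell the proceeds forward at 7.7110.
The gap between the two covered legs is HKD 39,270.

HKD 39,270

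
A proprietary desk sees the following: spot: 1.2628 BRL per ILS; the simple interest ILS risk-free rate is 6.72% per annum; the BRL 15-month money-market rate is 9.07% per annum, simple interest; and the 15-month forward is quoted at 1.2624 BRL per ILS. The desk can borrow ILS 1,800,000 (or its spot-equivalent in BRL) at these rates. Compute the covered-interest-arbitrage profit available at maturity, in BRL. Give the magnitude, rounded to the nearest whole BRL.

T = 15/12 years.
Invest the ILS and cover forward: 1,800,000 × 1.084000 × 1.2624 = BRL 2,463,194.88.
Convert at spot and invest in BRL: 1,800,000 × 1.2628 × 1.113375 = BRL 2,530,745.91.
The quoted forward undervalues ILS, so borrow ILS, convert to BRL at spot, deposit the BRL at 9.07%, and buy ILS forward at 1.2624 to cover the loan.
Profit = 2,530,745.91 − 2,463,194.88 = BRL 67,551.

BRL 67,551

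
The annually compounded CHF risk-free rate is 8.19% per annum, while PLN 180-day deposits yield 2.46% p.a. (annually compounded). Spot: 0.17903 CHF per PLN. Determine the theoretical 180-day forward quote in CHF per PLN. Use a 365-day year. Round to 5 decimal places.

0.18390

T = 180/365 years.
Growth of 1 CHF over T: (1 + 0.0819)^(180/365) = 1.0395836.
PLN accumulates by (1 + 0.0246)^(180/365) = 1.0120568.
So F = 0.17903 × 1.0395836 / 1.0120568 = 0.1838994 (CHF/PLN).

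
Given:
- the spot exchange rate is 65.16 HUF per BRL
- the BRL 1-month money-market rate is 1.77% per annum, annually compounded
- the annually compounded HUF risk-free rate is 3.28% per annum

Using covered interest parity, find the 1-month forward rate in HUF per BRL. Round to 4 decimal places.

65.2400

T = 1/12 years.
Growth of 1 HUF over T: (1 + 0.0328)^(1/12) = 1.00269308.
BRL accumulates by (1 + 0.0177)^(1/12) = 1.00146317.
So F = 65.16 × 1.00269308 / 1.00146317 = 65.240024 (HUF/BRL).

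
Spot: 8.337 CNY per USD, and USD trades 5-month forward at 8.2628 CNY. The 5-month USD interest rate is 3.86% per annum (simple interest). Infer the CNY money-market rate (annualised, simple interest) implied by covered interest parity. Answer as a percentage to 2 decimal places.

T = 5/12 years.
F/S = 8.2628/8.337 = 0.9910999 = (growth of CNY) / (growth of USD).
USD growth factor: 1 + 0.0386×5/12 = 1.0160833.
Hence g_CNY = 1.0070401.
(1.0070401 − 1)/T = 0.016896, i.e. 1.69%.

1.69%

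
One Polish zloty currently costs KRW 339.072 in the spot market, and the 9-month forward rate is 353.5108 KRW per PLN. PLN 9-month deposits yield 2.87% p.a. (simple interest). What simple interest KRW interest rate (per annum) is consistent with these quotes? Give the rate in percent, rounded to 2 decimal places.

T = 9/12 years.
By CIP, F/S equals the KRW-to-PLN growth ratio: 353.5108/339.072 = 1.0425833.
PLN growth factor: 1 + 0.0287×9/12 = 1.021525.
So the KRW growth factor = 1.0650249.
r = (1.0650249 − 1)/(9/12) = 0.086700 → 8.67%.

8.67%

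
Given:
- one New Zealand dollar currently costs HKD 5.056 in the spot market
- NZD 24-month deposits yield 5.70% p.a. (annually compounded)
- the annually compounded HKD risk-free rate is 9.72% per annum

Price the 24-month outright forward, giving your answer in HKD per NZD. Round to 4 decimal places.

5.4479

T = 2 years.
HKD growth factor: (1 + 0.0972)^2 = 1.2038478.
Growth of 1 NZD over T: (1 + 0.0570)^2 = 1.117249.
Forward (HKD per NZD) = 5.056 × 1.2038478 / 1.117249 = 5.447894.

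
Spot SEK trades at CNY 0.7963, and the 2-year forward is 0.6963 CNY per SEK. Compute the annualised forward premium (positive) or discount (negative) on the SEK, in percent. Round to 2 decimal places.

-6.28%

T = 2 years.
Period premium: (0.6963 − 0.7963)/0.7963 = -0.1255808.
Annualise by dividing by T: -0.1255808 / 2 = -0.062790 → -6.28%.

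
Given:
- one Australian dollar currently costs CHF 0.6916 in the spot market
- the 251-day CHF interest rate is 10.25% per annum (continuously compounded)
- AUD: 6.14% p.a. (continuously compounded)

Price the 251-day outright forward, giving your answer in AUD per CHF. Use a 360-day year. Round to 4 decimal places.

T = 251/360 years.
Growth of 1 CHF over T: e^(0.1025×251/360) = 1.0740809.
AUD growth factor: e^(0.0614×251/360) = 1.043739.
CIP: F = S · (grow CHF)/(grow AUD) = 0.6916 × 1.0740809/1.043739 = 0.7117051 CHF per AUD.
Invert for AUD per CHF: 1 / 0.7117051 = 1.4051.

1.4051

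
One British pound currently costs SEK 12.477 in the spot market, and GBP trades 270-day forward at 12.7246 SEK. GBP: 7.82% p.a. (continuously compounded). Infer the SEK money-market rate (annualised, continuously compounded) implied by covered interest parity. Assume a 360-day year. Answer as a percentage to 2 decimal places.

10.44%

T = 270/360 years.
CIP gives F = S · g_SEK/g_GBP, so g_SEK/g_GBP = 12.7246/12.477 = 1.0198445.
The GBP side grows by e^(0.0782×270/360) = 1.060404.
That pins the SEK growth at 1.0814472.
r = ln(1.0814472)/(270/360) = 0.104400 → 10.44%.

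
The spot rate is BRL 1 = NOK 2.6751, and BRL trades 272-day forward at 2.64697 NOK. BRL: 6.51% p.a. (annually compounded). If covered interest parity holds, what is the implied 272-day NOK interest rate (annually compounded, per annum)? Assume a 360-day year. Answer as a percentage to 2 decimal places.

T = 272/360 years.
F/S = 2.64697/2.6751 = 0.9894845 = (growth of NOK) / (growth of BRL).
BRL growth factor: (1 + 0.0651)^(272/360) = 1.0488055.
So the NOK growth factor = 1.0377768.
Annualise: 1.0377768^(360/272) − 1 = 0.050302 = 5.03%.

5.03%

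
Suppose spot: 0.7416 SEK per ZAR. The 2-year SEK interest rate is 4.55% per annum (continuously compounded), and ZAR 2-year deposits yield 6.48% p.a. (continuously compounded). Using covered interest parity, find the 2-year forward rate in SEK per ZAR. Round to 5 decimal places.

0.71352

T = 2 years.
SEK accumulates by e^(0.0455×2) = 1.095269.
Growth of 1 ZAR over T: e^(0.0648×2) = 1.1383729.
So F = 0.7416 × 1.095269 / 1.1383729 = 0.7135197 (SEK/ZAR).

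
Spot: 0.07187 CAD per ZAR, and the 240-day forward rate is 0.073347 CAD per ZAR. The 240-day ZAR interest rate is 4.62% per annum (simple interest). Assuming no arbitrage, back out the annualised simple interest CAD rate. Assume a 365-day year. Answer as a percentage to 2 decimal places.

7.84%

T = 240/365 years.
By CIP, F/S equals the CAD-to-ZAR growth ratio: 0.073347/0.07187 = 1.0205510.
The ZAR side grows by 1 + 0.0462×240/365 = 1.0303781.
Hence g_CAD = 1.0515534.
r = (1.0515534 − 1)/(240/365) = 0.078404 → 7.84%.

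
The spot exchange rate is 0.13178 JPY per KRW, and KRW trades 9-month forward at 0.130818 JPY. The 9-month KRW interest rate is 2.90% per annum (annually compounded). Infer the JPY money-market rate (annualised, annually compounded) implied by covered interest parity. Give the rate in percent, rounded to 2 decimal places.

T = 9/12 years.
By CIP, F/S equals the JPY-to-KRW growth ratio: 0.130818/0.13178 = 0.9927000.
The KRW side grows by (1 + 0.0290)^(9/12) = 1.0216721.
Hence g_JPY = 1.0142139.
Annualise: 1.0142139^(12/9) − 1 = 0.018997 = 1.90%.

1.90%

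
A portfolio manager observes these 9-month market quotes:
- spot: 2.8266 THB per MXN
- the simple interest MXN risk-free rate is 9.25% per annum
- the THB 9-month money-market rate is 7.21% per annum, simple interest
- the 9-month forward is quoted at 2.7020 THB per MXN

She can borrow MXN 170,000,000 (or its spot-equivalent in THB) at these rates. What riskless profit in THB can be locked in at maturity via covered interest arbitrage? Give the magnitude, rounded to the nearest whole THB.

THB 15,299,515

T = 9/12 years.
Route A — deposit MXN, sell forward: 170,000,000 × 1.069375 × 2.7020 = THB 491,206,712.50.
Route B — convert at spot, deposit THB: 170,000,000 × 2.8266 × 1.054075 = THB 506,506,227.15.
The quoted forward undervalues MXN, so borrow MXN, convert to THB at spot, deposit the THB at 7.21%, and buy MXN forward at 2.7020 to cover the loan.
Arbitrage profit = |491,206,712.50 − 506,506,227.15| = THB 15,299,515.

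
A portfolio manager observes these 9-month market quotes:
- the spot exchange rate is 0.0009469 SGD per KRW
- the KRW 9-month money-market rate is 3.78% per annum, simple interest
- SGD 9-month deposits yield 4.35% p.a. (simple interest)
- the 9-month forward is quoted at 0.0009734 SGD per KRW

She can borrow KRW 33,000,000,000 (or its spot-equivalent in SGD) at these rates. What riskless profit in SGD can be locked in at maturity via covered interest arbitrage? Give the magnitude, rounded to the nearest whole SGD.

SGD 765,708

T = 9/12 years.
Invest the KRW and cover forward: 33,000,000,000 × 1.028350 × 0.0009734 = SGD 33,032,864.37.
Convert at spot and invest in SGD: 33,000,000,000 × 0.0009469 × 1.032625 = SGD 32,267,156.21.
The quoted forward overvalues KRW, so borrow SGD, buy KRW at spot, deposit the KRW at 3.78%, and sell the proceeds forward at 0.0009734.
Arbitrage profit = |33,032,864.37 − 32,267,156.21| = SGD 765,708.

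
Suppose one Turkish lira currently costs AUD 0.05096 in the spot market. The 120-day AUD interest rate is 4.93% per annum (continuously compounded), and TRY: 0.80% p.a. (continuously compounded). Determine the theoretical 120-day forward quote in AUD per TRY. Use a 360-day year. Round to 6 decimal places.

0.051666

T = 120/360 years.
AUD accumulates by e^(0.0493×120/360) = 1.0165691.
TRY growth factor: e^(0.0080×120/360) = 1.0026702.
So F = 0.05096 × 1.0165691 / 1.0026702 = 0.05166640 (AUD/TRY).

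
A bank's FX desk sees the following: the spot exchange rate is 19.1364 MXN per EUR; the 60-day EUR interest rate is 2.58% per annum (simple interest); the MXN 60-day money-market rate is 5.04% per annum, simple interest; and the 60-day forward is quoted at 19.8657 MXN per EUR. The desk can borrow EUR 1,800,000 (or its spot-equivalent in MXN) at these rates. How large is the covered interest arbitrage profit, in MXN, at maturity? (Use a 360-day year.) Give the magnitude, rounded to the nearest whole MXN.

T = 60/360 years.
Invest the EUR and cover forward: 1,800,000 × 1.004300 × 19.8657 = MXN 35,912,020.52.
Convert at spot and invest in MXN: 1,800,000 × 19.1364 × 1.008400 = MXN 34,734,862.37.
The quoted forward overvalues EUR, so borrow MXN, buy EUR at spot, deposit the EUR at 2.58%, and sell the proceeds forward at 19.8657.
Profit = 35,912,020.52 − 34,734,862.37 = MXN 1,177,158.

MXN 1,177,158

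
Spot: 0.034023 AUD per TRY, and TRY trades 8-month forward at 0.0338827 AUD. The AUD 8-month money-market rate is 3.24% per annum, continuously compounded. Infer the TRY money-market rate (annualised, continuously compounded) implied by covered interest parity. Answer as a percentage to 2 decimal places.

3.86%

T = 8/12 years.
By CIP, F/S equals the AUD-to-TRY growth ratio: 0.0338827/0.034023 = 0.9958763.
AUD growth factor: e^(0.0324×8/12) = 1.021835.
So the TRY growth factor = 1.0260662.
r = ln(1.0260662)/(8/12) = 0.038598 → 3.86%.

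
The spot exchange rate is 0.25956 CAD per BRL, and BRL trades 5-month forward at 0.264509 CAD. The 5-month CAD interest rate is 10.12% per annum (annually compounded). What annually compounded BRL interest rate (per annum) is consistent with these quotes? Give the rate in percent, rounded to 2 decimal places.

5.24%

T = 5/12 years.
CIP gives F = S · g_CAD/g_BRL, so g_CAD/g_BRL = 0.264509/0.25956 = 1.0190669.
CAD growth factor: (1 + 0.1012)^(5/12) = 1.0409845.
That pins the BRL growth at 1.0215075.
r = 1.0215075^(12/5) − 1 = 0.052397 → 5.24%.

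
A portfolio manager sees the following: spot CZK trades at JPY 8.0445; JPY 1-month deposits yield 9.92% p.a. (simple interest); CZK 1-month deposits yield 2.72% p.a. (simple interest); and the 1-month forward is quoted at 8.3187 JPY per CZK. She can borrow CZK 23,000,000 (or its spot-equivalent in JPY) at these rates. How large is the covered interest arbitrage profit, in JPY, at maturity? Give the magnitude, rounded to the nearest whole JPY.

JPY 5,210,754

T = 1/12 years.
Invest the CZK and cover forward: 23,000,000 × 1.00226666667 × 8.3187 = JPY 191,763,781.56.
Convert at spot and invest in JPY: 23,000,000 × 8.0445 × 1.00826666667 = JPY 186,553,027.60.
The quoted forward overvalues CZK, so borrow JPY, buy CZK at spot, deposit the CZK at 2.72%, and sell the proceeds forward at 8.3187.
Profit = 191,763,781.56 − 186,553,027.60 = JPY 5,210,754.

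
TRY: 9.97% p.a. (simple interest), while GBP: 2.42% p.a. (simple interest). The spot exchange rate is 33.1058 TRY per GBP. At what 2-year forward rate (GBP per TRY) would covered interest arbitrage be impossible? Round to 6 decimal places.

0.026403

T = 2 years.
Growth of 1 TRY over T: 1 + 0.0997×2 = 1.199400.
GBP accumulates by 1 + 0.0242×2 = 1.048400.
So F = 33.1058 × 1.199400 / 1.048400 = 37.87400 (TRY/GBP).
Quoted the other way: 1/37.87400 = 0.026403 GBP per TRY.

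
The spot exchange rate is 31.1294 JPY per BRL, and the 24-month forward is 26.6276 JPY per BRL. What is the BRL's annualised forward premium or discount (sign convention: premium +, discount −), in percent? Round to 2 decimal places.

T = 2 years.
(F − S)/S = (26.6276 − 31.1294)/31.1294 = -0.1446157.
Per annum: -0.1446157 / 2 = -0.072308 = -7.23%.

-7.23%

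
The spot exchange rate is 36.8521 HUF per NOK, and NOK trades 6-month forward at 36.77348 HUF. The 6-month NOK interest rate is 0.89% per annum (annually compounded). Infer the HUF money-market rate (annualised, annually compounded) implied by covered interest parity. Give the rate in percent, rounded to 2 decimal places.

0.46%

T = 6/12 years.
F/S = 36.77348/36.8521 = 0.9978666 = (growth of HUF) / (growth of NOK).
The NOK side grows by (1 + 0.0089)^(6/12) = 1.0044401.
That pins the HUF growth at 1.0022972.
r = 1.0022972^(12/6) − 1 = 0.004600 → 0.46%.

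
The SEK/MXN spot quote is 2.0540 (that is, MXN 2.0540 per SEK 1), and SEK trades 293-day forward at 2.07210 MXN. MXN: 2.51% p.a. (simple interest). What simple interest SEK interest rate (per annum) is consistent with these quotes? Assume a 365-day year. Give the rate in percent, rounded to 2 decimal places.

1.40%

T = 293/365 years.
By CIP, F/S equals the MXN-to-SEK growth ratio: 2.0721/2.054 = 1.0088121.
MXN growth factor: 1 + 0.0251×293/365 = 1.0201488.
That pins the SEK growth at 1.0112377.
r = (1.0112377 − 1)/(293/365) = 0.013999 → 1.40%.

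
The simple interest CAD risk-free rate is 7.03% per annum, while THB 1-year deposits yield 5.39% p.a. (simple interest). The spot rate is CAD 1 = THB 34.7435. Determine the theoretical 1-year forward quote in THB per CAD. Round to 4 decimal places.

34.2111

T = 1 year.
THB accumulates by 1 + 0.0539×1 = 1.053900.
CAD accumulates by 1 + 0.0703×1 = 1.070300.
So F = 34.7435 × 1.053900 / 1.070300 = 34.211132 (THB/CAD).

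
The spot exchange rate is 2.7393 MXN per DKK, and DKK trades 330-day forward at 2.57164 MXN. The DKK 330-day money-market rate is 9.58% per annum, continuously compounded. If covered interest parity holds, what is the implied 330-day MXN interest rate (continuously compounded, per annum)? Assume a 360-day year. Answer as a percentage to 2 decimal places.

T = 330/360 years.
By CIP, F/S equals the MXN-to-DKK growth ratio: 2.57164/2.7393 = 0.9387946.
The DKK side grows by e^(0.0958×330/360) = 1.0917879.
So the MXN growth factor = 1.0249646.
r = ln(1.0249646)/(330/360) = 0.026900 → 2.69%.

2.69%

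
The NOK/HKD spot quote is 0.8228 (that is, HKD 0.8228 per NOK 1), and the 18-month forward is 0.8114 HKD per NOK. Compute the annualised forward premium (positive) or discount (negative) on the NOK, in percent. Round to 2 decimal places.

-0.92%

T = 18/12 years.
Period premium: (0.8114 − 0.8228)/0.8228 = -0.0138551.
Annualise by dividing by T: -0.0138551 / (18/12) = -0.009237 → -0.92%.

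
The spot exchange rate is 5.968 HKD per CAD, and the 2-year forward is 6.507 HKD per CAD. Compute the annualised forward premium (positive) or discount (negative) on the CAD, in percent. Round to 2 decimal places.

+4.52%

T = 2 years.
Period premium: (6.507 − 5.968)/5.968 = 0.0903150.
×(1/T) gives 4.52% p.a.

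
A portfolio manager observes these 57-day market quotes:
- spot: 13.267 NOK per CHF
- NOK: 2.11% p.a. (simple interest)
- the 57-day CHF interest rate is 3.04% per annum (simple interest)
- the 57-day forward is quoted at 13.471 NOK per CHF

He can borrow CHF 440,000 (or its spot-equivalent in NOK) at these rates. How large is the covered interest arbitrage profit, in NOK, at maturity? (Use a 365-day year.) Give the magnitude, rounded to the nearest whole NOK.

T = 57/365 years.
Invest the CHF and cover forward: 440,000 × 1.004747397 × 13.471 = NOK 5,955,378.96.
Convert at spot and invest in NOK: 440,000 × 13.267 × 1.003295068 = NOK 5,856,714.89.
The quoted forward overvalues CHF, so borrow NOK, buy CHF at spot, deposit the CHF at 3.04%, and sell the proceeds forward at 13.471.
The gap between the two covered legs is NOK 98,664.

NOK 98,664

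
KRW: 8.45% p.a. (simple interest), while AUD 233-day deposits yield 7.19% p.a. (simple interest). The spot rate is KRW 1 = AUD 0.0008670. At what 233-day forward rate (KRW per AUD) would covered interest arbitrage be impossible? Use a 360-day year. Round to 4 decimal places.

T = 233/360 years.
AUD growth factor: 1 + 0.0719×233/360 = 1.0465352778.
Growth of 1 KRW over T: 1 + 0.0845×233/360 = 1.0546902778.
Forward (AUD per KRW) = 0.000867 × 1.0465352778 / 1.0546902778 = 0.0008602962452.
Quoted the other way: 1/0.0008602962452 = 1162.3903 KRW per AUD.

1162.3903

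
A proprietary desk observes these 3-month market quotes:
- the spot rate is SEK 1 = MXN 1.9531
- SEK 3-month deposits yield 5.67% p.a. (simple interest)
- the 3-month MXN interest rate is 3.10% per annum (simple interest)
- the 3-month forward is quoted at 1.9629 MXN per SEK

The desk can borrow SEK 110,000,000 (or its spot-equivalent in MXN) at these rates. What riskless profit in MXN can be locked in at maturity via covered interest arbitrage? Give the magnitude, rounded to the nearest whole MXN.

MXN 2,473,634

T = 3/12 years.
Invest the SEK and cover forward: 110,000,000 × 1.014175 × 1.9629 = MXN 218,979,651.83.
Convert at spot and invest in MXN: 110,000,000 × 1.9531 × 1.007750 = MXN 216,506,017.75.
The quoted forward overvalues SEK, so borrow MXN, buy SEK at spot, deposit the SEK at 5.67%, and sell the proceeds forward at 1.9629.
The gap between the two covered legs is MXN 2,473,634.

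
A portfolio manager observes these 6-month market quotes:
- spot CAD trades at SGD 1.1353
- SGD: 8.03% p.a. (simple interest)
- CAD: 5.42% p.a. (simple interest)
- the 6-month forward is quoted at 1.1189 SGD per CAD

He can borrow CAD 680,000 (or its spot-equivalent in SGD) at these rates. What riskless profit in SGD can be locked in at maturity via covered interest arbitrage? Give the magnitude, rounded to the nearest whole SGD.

SGD 21,529

T = 6/12 years.
Keep in CAD, deliver into the forward: 680,000·1.027100·1.1189 = SGD 781,471.09.
Swap to SGD now, deposit: 680,000·1.1353·1.040150 = SGD 802,999.96.
The quoted forward undervalues CAD, so borrow CAD, convert to SGD at spot, deposit the SGD at 8.03%, and buy CAD forward at 1.1189 to cover the loan.
Profit = 802,999.96 − 781,471.09 = SGD 21,529.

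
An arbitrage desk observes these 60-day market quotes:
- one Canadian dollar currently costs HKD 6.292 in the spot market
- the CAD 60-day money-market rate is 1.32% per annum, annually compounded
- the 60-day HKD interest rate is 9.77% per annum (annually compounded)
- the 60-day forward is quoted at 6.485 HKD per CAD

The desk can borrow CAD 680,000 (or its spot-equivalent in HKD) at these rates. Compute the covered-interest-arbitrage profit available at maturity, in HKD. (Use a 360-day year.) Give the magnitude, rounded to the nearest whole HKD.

HKD 73,897

T = 60/360 years.
Invest the CAD and cover forward: 680,000 × 1.002187997 × 6.485 = HKD 4,419,448.63.
Convert at spot and invest in HKD: 680,000 × 6.292 × 1.015657494 = HKD 4,345,551.53.
The quoted forward overvalues CAD, so borrow HKD, buy CAD at spot, deposit the CAD at 1.32%, and sell the proceeds forward at 6.485.
The gap between the two covered legs is HKD 73,897.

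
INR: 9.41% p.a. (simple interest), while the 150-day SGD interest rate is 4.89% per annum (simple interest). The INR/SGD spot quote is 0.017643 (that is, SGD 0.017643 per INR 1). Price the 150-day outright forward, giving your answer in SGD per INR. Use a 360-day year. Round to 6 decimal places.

0.017323

T = 150/360 years.
SGD growth factor: 1 + 0.0489×150/360 = 1.020375.
INR growth factor: 1 + 0.0941×150/360 = 1.0392083.
CIP: F = S · (grow SGD)/(grow INR) = 0.017643 × 1.020375/1.0392083 = 0.01732326 SGD per INR.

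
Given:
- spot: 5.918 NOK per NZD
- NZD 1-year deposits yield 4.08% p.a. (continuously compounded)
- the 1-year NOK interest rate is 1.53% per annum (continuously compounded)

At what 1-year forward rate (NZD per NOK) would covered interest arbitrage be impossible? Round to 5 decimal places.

T = 1 year.
Growth of 1 NOK over T: e^(0.0153×1) = 1.0154176.
NZD accumulates by e^(0.0408×1) = 1.0416438.
So F = 5.918 × 1.0154176 / 1.0416438 = 5.768998 (NOK/NZD).
Quoted the other way: 1/5.768998 = 0.17334 NZD per NOK.

0.17334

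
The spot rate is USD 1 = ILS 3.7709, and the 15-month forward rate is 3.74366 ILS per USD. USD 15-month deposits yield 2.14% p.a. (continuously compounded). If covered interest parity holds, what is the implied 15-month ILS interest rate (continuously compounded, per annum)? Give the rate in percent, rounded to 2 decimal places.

T = 15/12 years.
CIP gives F = S · g_ILS/g_USD, so g_ILS/g_USD = 3.74366/3.7709 = 0.9927763.
USD growth factor: e^(0.0214×15/12) = 1.027111.
That pins the ILS growth at 1.0196915.
r = ln(1.0196915)/(15/12) = 0.015600 → 1.56%.

1.56%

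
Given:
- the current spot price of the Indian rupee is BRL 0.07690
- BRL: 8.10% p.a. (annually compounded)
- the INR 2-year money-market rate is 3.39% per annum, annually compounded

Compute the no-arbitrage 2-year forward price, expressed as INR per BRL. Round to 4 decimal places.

T = 2 years.
BRL growth factor: (1 + 0.0810)^2 = 1.168561.
INR accumulates by (1 + 0.0339)^2 = 1.06894921.
Forward (BRL per INR) = 0.0769 × 1.168561 / 1.06894921 = 0.084066053.
Quoted the other way: 1/0.084066053 = 11.8954 INR per BRL.

11.8954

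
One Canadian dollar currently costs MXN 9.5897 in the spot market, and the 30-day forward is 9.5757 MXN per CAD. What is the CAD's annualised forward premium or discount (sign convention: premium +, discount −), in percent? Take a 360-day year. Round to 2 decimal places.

-1.75%

T = 30/360 years.
Period premium: (9.5757 − 9.5897)/9.5897 = -0.0014599.
Annualise by dividing by T: -0.0014599 / (30/360) = -0.017519 → -1.75%.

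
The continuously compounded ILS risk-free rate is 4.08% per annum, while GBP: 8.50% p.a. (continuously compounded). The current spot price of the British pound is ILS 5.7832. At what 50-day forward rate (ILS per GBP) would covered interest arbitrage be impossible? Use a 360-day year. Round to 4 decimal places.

T = 50/360 years.
ILS accumulates by e^(0.0408×50/360) = 1.0056828.
Growth of 1 GBP over T: e^(0.0850×50/360) = 1.0118755.
So F = 5.7832 × 1.0056828 / 1.0118755 = 5.747807 (ILS/GBP).

5.7478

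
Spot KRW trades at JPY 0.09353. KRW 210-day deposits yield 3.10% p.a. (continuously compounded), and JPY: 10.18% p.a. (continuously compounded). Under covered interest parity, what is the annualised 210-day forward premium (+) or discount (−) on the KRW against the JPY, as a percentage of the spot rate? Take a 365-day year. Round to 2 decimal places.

T = 210/365 years.
F = S · g_JPY/g_KRW = 0.09353 × 1.0603191/1.0179956 = 0.09741854.
Annualised premium = (F − S)/S × (1/T) = (0.09741854 − 0.09353)/0.09353 ÷ (210/365) = 7.23%.

+7.23%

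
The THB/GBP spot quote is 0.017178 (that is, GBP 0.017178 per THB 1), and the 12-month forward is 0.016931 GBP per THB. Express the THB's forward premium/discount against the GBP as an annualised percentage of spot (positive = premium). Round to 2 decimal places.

-1.44%

T = 1 year.
(F − S)/S = (0.016931 − 0.017178)/0.017178 = -0.0143789.
×(1/T) gives -1.44% p.a.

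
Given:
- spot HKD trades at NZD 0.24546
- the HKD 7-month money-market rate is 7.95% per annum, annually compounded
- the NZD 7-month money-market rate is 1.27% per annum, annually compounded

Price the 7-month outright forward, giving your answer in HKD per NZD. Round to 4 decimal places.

4.2287

T = 7/12 years.
Growth of 1 NZD over T: (1 + 0.0127)^(7/12) = 1.0073888.
Growth of 1 HKD over T: (1 + 0.0795)^(7/12) = 1.0456344.
Forward (NZD per HKD) = 0.24546 × 1.0073888 / 1.0456344 = 0.2364819.
Invert for HKD per NZD: 1 / 0.2364819 = 4.2287.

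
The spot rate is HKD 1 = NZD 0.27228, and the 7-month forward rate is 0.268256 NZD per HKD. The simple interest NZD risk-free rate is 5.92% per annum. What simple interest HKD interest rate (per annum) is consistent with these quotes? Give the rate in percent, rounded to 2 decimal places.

T = 7/12 years.
F/S = 0.268256/0.27228 = 0.9852211 = (growth of NZD) / (growth of HKD).
NZD growth factor: 1 + 0.0592×7/12 = 1.0345333.
So the HKD growth factor = 1.0500519.
r = (1.0500519 − 1)/(7/12) = 0.085803 → 8.58%.

8.58%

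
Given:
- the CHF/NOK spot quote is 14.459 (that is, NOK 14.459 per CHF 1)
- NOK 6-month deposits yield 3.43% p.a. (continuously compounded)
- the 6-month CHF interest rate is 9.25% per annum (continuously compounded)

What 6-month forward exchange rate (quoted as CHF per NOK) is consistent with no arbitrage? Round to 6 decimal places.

0.071203

T = 6/12 years.
NOK growth factor: e^(0.0343×6/12) = 1.0172979.
Growth of 1 CHF over T: e^(0.0925×6/12) = 1.0473362.
So F = 14.459 × 1.0172979 / 1.0473362 = 14.04431 (NOK/CHF).
Quoted the other way: 1/14.04431 = 0.071203 CHF per NOK.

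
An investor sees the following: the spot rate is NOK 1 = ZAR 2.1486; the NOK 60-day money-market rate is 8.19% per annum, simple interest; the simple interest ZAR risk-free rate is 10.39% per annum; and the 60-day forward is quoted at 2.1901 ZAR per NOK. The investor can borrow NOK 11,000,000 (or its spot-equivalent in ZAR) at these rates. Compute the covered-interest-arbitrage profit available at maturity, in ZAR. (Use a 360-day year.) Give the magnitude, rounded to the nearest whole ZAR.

T = 60/360 years.
Invest the NOK and cover forward: 11,000,000 × 1.013650 × 2.1901 = ZAR 24,419,943.52.
Convert at spot and invest in ZAR: 11,000,000 × 2.1486 × 1.0173166667 = ZAR 24,043,872.49.
The quoted forward overvalues NOK, so borrow ZAR, buy NOK at spot, deposit the NOK at 8.19%, and sell the proceeds forward at 2.1901.
Arbitrage profit = |24,419,943.52 − 24,043,872.49| = ZAR 376,071.

ZAR 376,071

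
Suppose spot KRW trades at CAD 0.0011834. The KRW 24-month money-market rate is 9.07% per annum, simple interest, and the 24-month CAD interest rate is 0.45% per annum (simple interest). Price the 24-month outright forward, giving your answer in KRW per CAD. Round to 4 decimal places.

T = 2 years.
CAD accumulates by 1 + 0.0045×2 = 1.009000.
Growth of 1 KRW over T: 1 + 0.0907×2 = 1.181400.
CIP: F = S · (grow CAD)/(grow KRW) = 0.0011834 × 1.009000/1.181400 = 0.00101070814 CAD per KRW.
Quoted the other way: 1/0.00101070814 = 989.4053 KRW per CAD.

989.4053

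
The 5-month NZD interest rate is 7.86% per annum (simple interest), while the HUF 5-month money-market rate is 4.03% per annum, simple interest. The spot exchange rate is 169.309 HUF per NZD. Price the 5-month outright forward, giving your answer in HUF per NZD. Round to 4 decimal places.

166.6928

T = 5/12 years.
HUF accumulates by 1 + 0.0403×5/12 = 1.016791667.
NZD accumulates by 1 + 0.0786×5/12 = 1.032750.
Forward (HUF per NZD) = 169.309 × 1.016791667 / 1.032750 = 166.692791.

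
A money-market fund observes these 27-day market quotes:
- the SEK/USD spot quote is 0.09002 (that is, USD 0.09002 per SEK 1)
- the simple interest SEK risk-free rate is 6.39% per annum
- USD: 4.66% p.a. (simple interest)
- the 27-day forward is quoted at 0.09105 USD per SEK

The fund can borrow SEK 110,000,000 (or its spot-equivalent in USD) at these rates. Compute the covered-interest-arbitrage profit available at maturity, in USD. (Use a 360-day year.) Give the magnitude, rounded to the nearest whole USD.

T = 27/360 years.
Keep in SEK, deliver into the forward: 110,000,000·1.0047925·0.09105 = USD 10,063,499.28.
Swap to USD now, deposit: 110,000,000·0.09002·1.003495 = USD 9,936,808.19.
The quoted forward overvalues SEK, so borrow USD, buy SEK at spot, deposit the SEK at 6.39%, and sell the proceeds forward at 0.09105.
The gap between the two covered legs is USD 126,691.

USD 126,691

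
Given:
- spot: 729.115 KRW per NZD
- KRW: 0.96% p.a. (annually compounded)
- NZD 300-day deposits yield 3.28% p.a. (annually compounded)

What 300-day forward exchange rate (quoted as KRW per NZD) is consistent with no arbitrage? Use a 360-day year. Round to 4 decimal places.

715.4407

T = 300/360 years.
KRW growth factor: (1 + 0.0096)^(300/360) = 1.007993624.
Growth of 1 NZD over T: (1 + 0.0328)^(300/360) = 1.027259559.
CIP: F = S · (grow KRW)/(grow NZD) = 729.115 × 1.007993624/1.027259559 = 715.440674 KRW per NZD.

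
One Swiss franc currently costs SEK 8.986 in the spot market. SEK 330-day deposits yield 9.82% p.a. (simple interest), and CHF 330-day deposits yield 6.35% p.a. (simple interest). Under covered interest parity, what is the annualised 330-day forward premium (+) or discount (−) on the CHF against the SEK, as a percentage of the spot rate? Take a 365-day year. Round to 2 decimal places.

+3.28%

T = 330/365 years.
CIP forward (SEK per CHF) = 8.986 × 1.0887836/1.057411 = 9.252608.
Annualised premium = (F − S)/S × (1/T) = (9.252608 − 8.986)/8.986 ÷ (330/365) = 3.28%.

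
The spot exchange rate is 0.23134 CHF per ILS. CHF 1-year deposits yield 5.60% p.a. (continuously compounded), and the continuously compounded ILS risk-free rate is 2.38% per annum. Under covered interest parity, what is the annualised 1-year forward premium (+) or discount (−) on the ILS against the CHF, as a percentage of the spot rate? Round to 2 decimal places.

T = 1 year.
CIP forward (CHF per ILS) = 0.23134 × 1.0575977/1.0240855 = 0.23891038.
(F − S)/S ÷ T = (0.23891038 − 0.23134)/0.23134/1 = 0.032724 → 3.27%.

+3.27%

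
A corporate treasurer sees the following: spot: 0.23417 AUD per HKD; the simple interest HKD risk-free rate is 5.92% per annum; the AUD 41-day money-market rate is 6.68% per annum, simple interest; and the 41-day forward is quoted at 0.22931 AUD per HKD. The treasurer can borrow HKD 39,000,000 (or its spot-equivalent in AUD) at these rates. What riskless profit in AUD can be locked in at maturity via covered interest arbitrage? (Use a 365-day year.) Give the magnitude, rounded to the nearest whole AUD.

T = 41/365 years.
Keep in HKD, deliver into the forward: 39,000,000·1.006649863·0.22931 = AUD 9,002,560.32.
Swap to AUD now, deposit: 39,000,000·0.23417·1.007503562 = AUD 9,201,157.26.
The quoted forward undervalues HKD, so borrow HKD, convert to AUD at spot, deposit the AUD at 6.68%, and buy HKD forward at 0.22931 to cover the loan.
Profit = 9,201,157.26 − 9,002,560.32 = AUD 198,597.

AUD 198,597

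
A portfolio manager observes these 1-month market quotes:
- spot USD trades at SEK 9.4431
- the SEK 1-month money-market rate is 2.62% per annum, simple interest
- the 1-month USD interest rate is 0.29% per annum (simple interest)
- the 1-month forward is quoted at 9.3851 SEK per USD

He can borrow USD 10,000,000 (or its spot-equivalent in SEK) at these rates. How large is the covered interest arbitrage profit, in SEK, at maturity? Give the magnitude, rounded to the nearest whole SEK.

SEK 763,494

T = 1/12 years.
Keep in USD, deliver into the forward: 10,000,000·1.0002416667·9.3851 = SEK 93,873,680.66.
Swap to SEK now, deposit: 10,000,000·9.4431·1.0021833333 = SEK 94,637,174.35.
The quoted forward undervalues USD, so borrow USD, convert to SEK at spot, deposit the SEK at 2.62%, and buy USD forward at 9.3851 to cover the loan.
The gap between the two covered legs is SEK 763,494.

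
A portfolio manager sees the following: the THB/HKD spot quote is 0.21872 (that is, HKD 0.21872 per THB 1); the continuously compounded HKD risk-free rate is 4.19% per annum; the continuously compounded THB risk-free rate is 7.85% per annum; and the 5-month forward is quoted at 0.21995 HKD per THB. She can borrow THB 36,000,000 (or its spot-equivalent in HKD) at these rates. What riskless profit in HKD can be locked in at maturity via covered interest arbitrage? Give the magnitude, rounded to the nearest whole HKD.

T = 5/12 years.
Route A — deposit THB, sell forward: 36,000,000 × 1.033249131 × 0.21995 = HKD 8,181,473.27.
Route B — convert at spot, deposit HKD: 36,000,000 × 0.21872 × 1.017611621 = HKD 8,012,592.49.
The quoted forward overvalues THB, so borrow HKD, buy THB at spot, deposit the THB at 7.85%, and sell the proceeds forward at 0.21995.
Arbitrage profit = |8,181,473.27 − 8,012,592.49| = HKD 168,881.

HKD 168,881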